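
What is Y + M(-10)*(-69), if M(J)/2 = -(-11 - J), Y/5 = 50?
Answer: 112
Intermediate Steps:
Y = 250 (Y = 5*50 = 250)
M(J) = 22 + 2*J (M(J) = 2*(-(-11 - J)) = 2*(11 + J) = 22 + 2*J)
Y + M(-10)*(-69) = 250 + (22 + 2*(-10))*(-69) = 250 + (22 - 20)*(-69) = 250 + 2*(-69) = 250 - 138 = 112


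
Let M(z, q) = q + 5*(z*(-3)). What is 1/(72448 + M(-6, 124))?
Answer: 1/72662 ≈ 1.3762e-5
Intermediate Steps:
M(z, q) = q - 15*z (M(z, q) = q + 5*(-3*z) = q - 15*z)
1/(72448 + M(-6, 124)) = 1/(72448 + (124 - 15*(-6))) = 1/(72448 + (124 + 90)) = 1/(72448 + 214) = 1/72662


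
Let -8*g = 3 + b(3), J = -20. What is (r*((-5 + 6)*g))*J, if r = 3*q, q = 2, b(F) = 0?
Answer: 45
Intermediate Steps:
g = -3/8 (g = -(3 + 0)/8 = -1/8*3 = -3/8 ≈ -0.37500)
r = 6 (r = 3*2 = 6)
(r*((-5 + 6)*g))*J = (6*((-5 + 6)*(-3/8)))*(-20) = (6*(1*(-3/8)))*(-20) = (6*(-3/8))*(-20) = -9/4*(-20) = 45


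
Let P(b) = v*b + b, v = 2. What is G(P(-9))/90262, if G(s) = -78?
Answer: -39/45131 ≈ -0.00086415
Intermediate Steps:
P(b) = 3*b (P(b) = 2*b + b = 3*b)
G(P(-9))/90262 = -78/90262 = -78*1/90262 = -39/45131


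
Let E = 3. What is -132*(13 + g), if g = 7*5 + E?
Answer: -6732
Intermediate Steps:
g = 38 (g = 7*5 + 3 = 35 + 3 = 38)
-132*(13 + g) = -132*(13 + 38) = -132*51 = -6732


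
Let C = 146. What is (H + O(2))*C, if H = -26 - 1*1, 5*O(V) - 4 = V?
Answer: -18834/5 ≈ -3766.8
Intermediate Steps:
O(V) = ⅘ + V/5
H = -27 (H = -26 - 1 = -27)
(H + O(2))*C = (-27 + (⅘ + (⅕)*2))*146 = (-27 + (⅘ + ⅖))*146 = (-27 + 6/5)*146 = -129/5*146 = -18834/5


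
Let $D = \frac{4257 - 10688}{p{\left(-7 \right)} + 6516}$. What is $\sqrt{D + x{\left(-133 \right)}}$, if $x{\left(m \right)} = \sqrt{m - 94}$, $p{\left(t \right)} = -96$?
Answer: $\frac{\sqrt{-10321755 + 10304100 i \sqrt{227}}}{3210} \approx 2.655 + 2.8374 i$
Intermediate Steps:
$D = - \frac{6431}{6420}$ ($D = \frac{4257 - 10688}{-96 + 6516} = - \frac{6431}{6420} \approx -1.0017$)
$x{\left(m \right)} = \sqrt{-94 + m}$
$\sqrt{D + x{\left(-133 \right)}} = \sqrt{- \frac{6431}{6420} + \sqrt{-94 - 133}} = \sqrt{- \frac{6431}{6420} + \sqrt{-227}} = \sqrt{- \frac{6431}{6420} + i \sqrt{227}}$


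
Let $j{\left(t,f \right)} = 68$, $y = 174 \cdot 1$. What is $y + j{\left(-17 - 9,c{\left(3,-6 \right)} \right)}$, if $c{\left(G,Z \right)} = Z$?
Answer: $242$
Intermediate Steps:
$y = 174$
$y + j{\left(-17 - 9,c{\left(3,-6 \right)} \right)} = 174 + 68 = 242$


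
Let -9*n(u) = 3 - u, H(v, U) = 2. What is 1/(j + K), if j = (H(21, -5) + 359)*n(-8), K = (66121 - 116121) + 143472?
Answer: 9/837277 ≈ 1.0749e-5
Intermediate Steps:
n(u) = -⅓ + u/9 (n(u) = -(3 - u)/9 = -⅓ + u/9)
K = 93472 (K = -50000 + 143472 = 93472)
j = -3971/9 (j = (2 + 359)*(-⅓ + (⅑)*(-8)) = 361*(-⅓ - 8/9) = 361*(-11/9) = -3971/9 ≈ -441.22)
1/(j + K) = 1/(-3971/9 + 93472) = 1/(837277/9) = 9/837277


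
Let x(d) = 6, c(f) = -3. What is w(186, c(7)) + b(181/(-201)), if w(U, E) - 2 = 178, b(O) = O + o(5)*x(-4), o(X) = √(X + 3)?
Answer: 35999/201 + 12*√2 ≈ 196.07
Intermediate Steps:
o(X) = √(3 + X)
b(O) = O + 12*√2 (b(O) = O + √(3 + 5)*6 = O + √8*6 = O + (2*√2)*6 = O + 12*√2)
w(U, E) = 180 (w(U, E) = 2 + 178 = 180)
w(186, c(7)) + b(181/(-201)) = 180 + (181/(-201) + 12*√2) = 180 + (181*(-1/201) + 12*√2) = 180 + (-181/201 + 12*√2) = 35999/201 + 12*√2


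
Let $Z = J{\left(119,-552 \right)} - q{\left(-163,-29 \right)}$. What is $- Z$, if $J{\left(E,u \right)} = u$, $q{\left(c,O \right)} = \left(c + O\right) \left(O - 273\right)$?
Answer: $58536$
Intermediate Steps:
$q{\left(c,O \right)} = \left(-273 + O\right) \left(O + c\right)$ ($q{\left(c,O \right)} = \left(O + c\right) \left(-273 + O\right) = \left(-273 + O\right) \left(O + c\right)$)
$Z = -58536$ ($Z = -552 - \left(\left(-29\right)^{2} - -7917 - -44499 - -4727\right) = -552 - \left(841 + 7917 + 44499 + 4727\right) = -552 - 57984 = -58536$)
$- Z = \left(-1\right) \left(-58536\right) = 58536$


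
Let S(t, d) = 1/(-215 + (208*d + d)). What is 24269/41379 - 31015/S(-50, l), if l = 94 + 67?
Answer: -42908182024021/41379 ≈ -1.0370e+9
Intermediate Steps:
l = 161
S(t, d) = 1/(-215 + 209*d)
24269/41379 - 31015/S(-50, l) = 24269/41379 - 31015/(1/(-215 + 209*161)) = 24269*(1/41379) - 31015/(1/(-215 + 33649)) = 24269/41379 - 31015/(1/33434) = 24269/41379 - 31015/1/33434 = 24269/41379 - 31015*33434 = 24269/41379 - 1036955510 = -42908182024021/41379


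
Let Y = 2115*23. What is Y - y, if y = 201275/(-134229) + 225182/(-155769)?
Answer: 113018457970922/2323190789 ≈ 48648.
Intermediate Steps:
Y = 48645
y = -6842040017/2323190789 (y = 201275*(-1/134229) + 225182*(-1/155769) = -201275/134229 - 225182/155769 = -6842040017/2323190789 ≈ -2.9451)
Y - y = 48645 - 1*(-6842040017/2323190789) = 48645 + 6842040017/2323190789 = 113018457970922/2323190789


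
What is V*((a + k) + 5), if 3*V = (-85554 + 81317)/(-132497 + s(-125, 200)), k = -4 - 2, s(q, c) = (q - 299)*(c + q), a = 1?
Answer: 0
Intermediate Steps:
s(q, c) = (-299 + q)*(c + q)
k = -6
V = 4237/492891 (V = ((-85554 + 81317)/(-132497 + ((-125)² - 299*200 - 299*(-125) + 200*(-125))))/3 = (-4237/(-132497 + (15625 - 59800 + 37375 - 25000)))/3 = (-4237/(-132497 - 31800))/3 = (-4237/(-164297))/3 = (-4237*(-1/164297))/3 = (⅓)*(4237/164297) = 4237/492891 ≈ 0.0085962)
V*((a + k) + 5) = 4237*((1 - 6) + 5)/492891 = 4237*(-5 + 5)/492891 = (4237/492891)*0 = 0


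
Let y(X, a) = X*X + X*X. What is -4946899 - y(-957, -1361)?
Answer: -6778597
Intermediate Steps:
y(X, a) = 2*X² (y(X, a) = X² + X² = 2*X²)
-4946899 - y(-957, -1361) = -4946899 - 2*(-957)² = -4946899 - 2*915849 = -4946899 - 1*1831698 = -4946899 - 1831698 = -6778597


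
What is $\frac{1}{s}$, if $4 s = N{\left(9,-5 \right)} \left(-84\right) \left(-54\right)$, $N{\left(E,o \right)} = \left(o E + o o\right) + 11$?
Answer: $- \frac{1}{10206} \approx -9.7982 \cdot 10^{-5}$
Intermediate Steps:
$N{\left(E,o \right)} = 11 + o^{2} + E o$ ($N{\left(E,o \right)} = \left(E o + o^{2}\right) + 11 = \left(o^{2} + E o\right) + 11 = 11 + o^{2} + E o$)
$s = -10206$ ($s = \frac{\left(11 + \left(-5\right)^{2} + 9 \left(-5\right)\right) \left(-84\right) \left(-54\right)}{4} = \frac{\left(11 + 25 - 45\right) \left(-84\right) \left(-54\right)}{4} = \frac{\left(-9\right) \left(-84\right) \left(-54\right)}{4} = \frac{756 \left(-54\right)}{4} = \frac{1}{4} \left(-40824\right) = -10206$)
$\frac{1}{s} = \frac{1}{-10206} = - \frac{1}{10206}$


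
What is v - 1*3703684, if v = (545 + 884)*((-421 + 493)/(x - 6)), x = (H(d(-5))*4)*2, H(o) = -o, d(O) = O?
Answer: -62911184/17 ≈ -3.7007e+6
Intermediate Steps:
x = 40 (x = (-1*(-5)*4)*2 = (5*4)*2 = 20*2 = 40)
v = 51444/17 (v = (545 + 884)*((-421 + 493)/(40 - 6)) = 1429*(72/34) = 1429*(72*(1/34)) = 1429*(36/17) = 51444/17 ≈ 3026.1)
v - 1*3703684 = 51444/17 - 1*3703684 = 51444/17 - 3703684 = -62911184/17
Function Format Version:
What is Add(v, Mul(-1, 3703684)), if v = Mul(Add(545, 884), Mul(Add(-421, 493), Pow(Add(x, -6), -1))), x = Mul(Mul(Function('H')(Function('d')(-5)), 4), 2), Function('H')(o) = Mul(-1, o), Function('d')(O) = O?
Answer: Rational(-62911184, 17) ≈ -3.7007e+6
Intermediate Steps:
x = 40 (x = Mul(Mul(Mul(-1, -5), 4), 2) = Mul(Mul(5, 4), 2) = Mul(20, 2) = 40)
v = Rational(51444, 17) (v = Mul(Add(545, 884), Mul(Add(-421, 493), Pow(Add(40, -6), -1))) = Mul(1429, Mul(72, Pow(34, -1))) = Mul(1429, Mul(72, Rational(1, 34))) = Mul(1429, Rational(36, 17)) = Rational(51444, 17) ≈ 3026.1)
Add(v, Mul(-1, 3703684)) = Add(Rational(51444, 17), Mul(-1, 3703684)) = Add(Rational(51444, 17), -3703684) = Rational(-62911184, 17)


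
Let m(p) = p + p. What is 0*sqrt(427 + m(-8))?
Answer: 0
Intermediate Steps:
m(p) = 2*p
0*sqrt(427 + m(-8)) = 0*sqrt(427 + 2*(-8)) = 0*sqrt(427 - 16) = 0*sqrt(411) = 0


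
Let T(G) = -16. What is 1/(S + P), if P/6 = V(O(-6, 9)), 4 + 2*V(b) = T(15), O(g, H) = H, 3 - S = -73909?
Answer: 1/73852 ≈ 1.3541e-5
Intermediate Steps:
S = 73912 (S = 3 - 1*(-73909) = 3 + 73909 = 73912)
V(b) = -10 (V(b) = -2 + (1/2)*(-16) = -2 - 8 = -10)
P = -60 (P = 6*(-10) = -60)
1/(S + P) = 1/(73912 - 60) = 1/73852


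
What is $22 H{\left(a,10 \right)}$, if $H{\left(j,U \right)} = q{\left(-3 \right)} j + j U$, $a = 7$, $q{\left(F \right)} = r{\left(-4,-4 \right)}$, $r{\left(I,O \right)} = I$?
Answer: $924$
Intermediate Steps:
$q{\left(F \right)} = -4$
$H{\left(j,U \right)} = - 4 j + U j$ ($H{\left(j,U \right)} = - 4 j + j U = - 4 j + U j$)
$22 H{\left(a,10 \right)} = 22 \cdot 7 \left(-4 + 10\right) = 22 \cdot 7 \cdot 6 = 22 \cdot 42 = 924$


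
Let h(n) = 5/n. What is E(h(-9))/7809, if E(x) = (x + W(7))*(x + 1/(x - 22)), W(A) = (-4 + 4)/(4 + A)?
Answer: 40/937251 ≈ 4.2678e-5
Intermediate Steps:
W(A) = 0 (W(A) = 0/(4 + A) = 0)
E(x) = x*(x + 1/(-22 + x)) (E(x) = (x + 0)*(x + 1/(x - 22)) = x*(x + 1/(-22 + x)))
E(h(-9))/7809 = ((5/(-9))*(1 + (5/(-9))² - 110/(-9))/(-22 + 5/(-9)))/7809 = ((5*(-⅑))*(1 + (5*(-⅑))² - 110*(-1)/9)/(-22 + 5*(-⅑)))*(1/7809) = -5*(1 + (-5/9)² - 22*(-5/9))/(9*(-22 - 5/9))*(1/7809) = -5*(1 + 25/81 + 110/9)/(9*(-203/9))*(1/7809) = -5/9*(-9/203)*1096/81*(1/7809) = (5480/16443)*(1/7809) = 40/937251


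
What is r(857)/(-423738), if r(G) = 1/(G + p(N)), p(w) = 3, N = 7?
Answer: -1/364414680 ≈ -2.7441e-9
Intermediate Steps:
r(G) = 1/(3 + G) (r(G) = 1/(G + 3) = 1/(3 + G))
r(857)/(-423738) = 1/((3 + 857)*(-423738)) = -1/423738/860 = (1/860)*(-1/423738) = -1/364414680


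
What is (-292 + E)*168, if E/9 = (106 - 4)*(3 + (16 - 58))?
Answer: -6063792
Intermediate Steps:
E = -35802 (E = 9*((106 - 4)*(3 + (16 - 58))) = 9*(102*(3 - 42)) = 9*(102*(-39)) = 9*(-3978) = -35802)
(-292 + E)*168 = (-292 - 35802)*168 = -36094*168 = -6063792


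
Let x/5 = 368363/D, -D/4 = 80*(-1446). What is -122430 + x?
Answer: -11329793557/92544 ≈ -1.2243e+5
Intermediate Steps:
D = 462720 (D = -320*(-1446) = -4*(-115680) = 462720)
x = 368363/92544 (x = 5*(368363/462720) = 368363/92544 ≈ 3.9804)
-122430 + x = -122430 + 368363/92544 = -11329793557/92544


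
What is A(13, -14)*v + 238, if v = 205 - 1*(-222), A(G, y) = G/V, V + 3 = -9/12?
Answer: -18634/15 ≈ -1242.3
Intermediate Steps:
V = -15/4 (V = -3 - 9/12 = -3 - 9*1/12 = -3 - ¾ = -15/4 ≈ -3.7500)
A(G, y) = -4*G/15 (A(G, y) = G/(-15/4) = G*(-4/15) = -4*G/15)
v = 427 (v = 205 + 222 = 427)
A(13, -14)*v + 238 = -4/15*13*427 + 238 = -52/15*427 + 238 = -22204/15 + 238 = -18634/15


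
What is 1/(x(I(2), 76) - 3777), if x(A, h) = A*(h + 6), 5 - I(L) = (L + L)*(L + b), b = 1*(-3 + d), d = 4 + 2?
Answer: -1/5007 ≈ -0.00019972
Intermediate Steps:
d = 6
b = 3 (b = 1*(-3 + 6) = 1*3 = 3)
I(L) = 5 - 2*L*(3 + L) (I(L) = 5 - (L + L)*(L + 3) = 5 - 2*L*(3 + L))
x(A, h) = A*(6 + h)
1/(x(I(2), 76) - 3777) = 1/((5 - 6*2 - 2*2²)*(6 + 76) - 3777) = 1/((5 - 12 - 2*4)*82 - 3777) = 1/((5 - 12 - 8)*82 - 3777) = 1/(-15*82 - 3777) = 1/(-1230 - 3777) = 1/(-5007) = -1/5007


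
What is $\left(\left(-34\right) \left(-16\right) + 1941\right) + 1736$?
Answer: $4221$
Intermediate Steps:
$\left(\left(-34\right) \left(-16\right) + 1941\right) + 1736 = \left(544 + 1941\right) + 1736 = 2485 + 1736 = 4221$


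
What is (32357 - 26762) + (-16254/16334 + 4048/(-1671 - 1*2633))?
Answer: 12287531771/2196923 ≈ 5593.1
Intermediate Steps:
(32357 - 26762) + (-16254/16334 + 4048/(-1671 - 1*2633)) = 5595 + (-16254*1/16334 + 4048/(-1671 - 2633)) = 5595 + (-8127/8167 + 4048/(-4304)) = 5595 + (-8127/8167 + 4048*(-1/4304)) = 5595 + (-8127/8167 - 253/269) = 5595 - 4252414/2196923 = 12287531771/2196923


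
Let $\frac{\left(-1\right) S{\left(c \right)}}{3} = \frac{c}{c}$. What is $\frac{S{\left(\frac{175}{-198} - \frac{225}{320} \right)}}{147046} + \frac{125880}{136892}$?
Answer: $\frac{4627434951}{5032355258} \approx 0.91954$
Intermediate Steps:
$S{\left(c \right)} = -3$ ($S{\left(c \right)} = - 3 \frac{c}{c} = \left(-3\right) 1 = -3$)
$\frac{S{\left(\frac{175}{-198} - \frac{225}{320} \right)}}{147046} + \frac{125880}{136892} = - \frac{3}{147046} + \frac{125880}{136892} = \left(-3\right) \frac{1}{147046} + 125880 \cdot \frac{1}{136892} = - \frac{3}{147046} + \frac{31470}{34223} = \frac{4627434951}{5032355258}$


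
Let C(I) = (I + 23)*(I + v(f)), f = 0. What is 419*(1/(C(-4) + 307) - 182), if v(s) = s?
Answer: -17615179/231 ≈ -76256.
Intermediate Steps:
C(I) = I*(23 + I) (C(I) = (I + 23)*(I + 0) = (23 + I)*I = I*(23 + I))
419*(1/(C(-4) + 307) - 182) = 419*(1/(-4*(23 - 4) + 307) - 182) = 419*(1/(-4*19 + 307) - 182) = 419*(1/(-76 + 307) - 182) = 419*(1/231 - 182) = 419*(-42041/231) = -17615179/231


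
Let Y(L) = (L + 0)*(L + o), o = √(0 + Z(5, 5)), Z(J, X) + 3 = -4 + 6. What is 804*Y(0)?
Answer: 0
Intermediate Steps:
Z(J, X) = -1 (Z(J, X) = -3 + (-4 + 6) = -3 + 2 = -1)
o = I (o = √(0 - 1) = √(-1) = I ≈ 1.0*I)
Y(L) = L*(I + L) (Y(L) = (L + 0)*(L + I) = L*(I + L))
804*Y(0) = 804*(0*(I + 0)) = 804*(0*I) = 804*0 = 0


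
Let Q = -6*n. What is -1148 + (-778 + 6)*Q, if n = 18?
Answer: 82228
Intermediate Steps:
Q = -108 (Q = -6*18 = -108)
-1148 + (-778 + 6)*Q = -1148 + (-778 + 6)*(-108) = -1148 - 772*(-108) = -1148 + 83376 = 82228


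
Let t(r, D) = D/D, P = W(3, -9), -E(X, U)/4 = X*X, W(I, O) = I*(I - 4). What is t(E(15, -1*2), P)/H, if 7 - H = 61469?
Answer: -1/61462 ≈ -1.6270e-5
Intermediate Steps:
W(I, O) = I*(-4 + I)
E(X, U) = -4*X**2 (E(X, U) = -4*X*X = -4*X**2)
H = -61462 (H = 7 - 1*61469 = 7 - 61469 = -61462)
P = -3 (P = 3*(-4 + 3) = 3*(-1) = -3)
t(r, D) = 1
t(E(15, -1*2), P)/H = 1/(-61462) = 1*(-1/61462) = -1/61462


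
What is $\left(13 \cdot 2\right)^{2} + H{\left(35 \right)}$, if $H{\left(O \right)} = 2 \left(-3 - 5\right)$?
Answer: $660$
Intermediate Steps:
$H{\left(O \right)} = -16$ ($H{\left(O \right)} = 2 \left(-8\right) = -16$)
$\left(13 \cdot 2\right)^{2} + H{\left(35 \right)} = \left(13 \cdot 2\right)^{2} - 16 = 26^{2} - 16 = 676 - 16 = 660$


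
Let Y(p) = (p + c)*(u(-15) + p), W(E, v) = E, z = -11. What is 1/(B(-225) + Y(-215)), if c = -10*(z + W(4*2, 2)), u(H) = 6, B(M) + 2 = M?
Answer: 1/38438 ≈ 2.6016e-5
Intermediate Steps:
B(M) = -2 + M
c = 30 (c = -10*(-11 + 4*2) = -10*(-11 + 8) = -10*(-3) = 30)
Y(p) = (6 + p)*(30 + p) (Y(p) = (p + 30)*(6 + p) = (30 + p)*(6 + p) = (6 + p)*(30 + p))
1/(B(-225) + Y(-215)) = 1/((-2 - 225) + (180 + (-215)**2 + 36*(-215))) = 1/(-227 + (180 + 46225 - 7740)) = 1/(-227 + 38665) = 1/38438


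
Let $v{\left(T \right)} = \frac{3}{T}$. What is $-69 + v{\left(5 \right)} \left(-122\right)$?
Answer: $- \frac{711}{5} \approx -142.2$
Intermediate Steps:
$-69 + v{\left(5 \right)} \left(-122\right) = -69 + \frac{3}{5} \left(-122\right) = -69 - \frac{366}{5} = - \frac{711}{5}$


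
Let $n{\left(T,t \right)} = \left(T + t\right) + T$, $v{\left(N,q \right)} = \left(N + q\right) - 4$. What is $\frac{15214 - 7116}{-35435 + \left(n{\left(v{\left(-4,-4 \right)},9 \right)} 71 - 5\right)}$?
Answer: $- \frac{8098}{36505} \approx -0.22183$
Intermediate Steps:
$v{\left(N,q \right)} = -4 + N + q$
$n{\left(T,t \right)} = t + 2 T$
$\frac{15214 - 7116}{-35435 + \left(n{\left(v{\left(-4,-4 \right)},9 \right)} 71 - 5\right)} = \frac{15214 - 7116}{-35435 + \left(\left(9 + 2 \left(-4 - 4 - 4\right)\right) 71 - 5\right)} = \frac{8098}{-35435 + \left(\left(9 + 2 \left(-12\right)\right) 71 - 5\right)} = \frac{8098}{-35435 + \left(\left(9 - 24\right) 71 - 5\right)} = \frac{8098}{-35435 - 1070} = \frac{8098}{-36505} = 8098 \left(- \frac{1}{36505}\right) = - \frac{8098}{36505}$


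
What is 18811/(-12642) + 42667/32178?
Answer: -5492012/33899523 ≈ -0.16201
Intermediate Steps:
18811/(-12642) + 42667/32178 = 18811*(-1/12642) + 42667*(1/32178) = -18811/12642 + 42667/32178 = -5492012/33899523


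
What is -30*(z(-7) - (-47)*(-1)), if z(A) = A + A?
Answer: 1830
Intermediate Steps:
z(A) = 2*A
-30*(z(-7) - (-47)*(-1)) = -30*(2*(-7) - (-47)*(-1)) = -30*(-14 - 1*47) = -30*(-14 - 47) = -30*(-61) = 1830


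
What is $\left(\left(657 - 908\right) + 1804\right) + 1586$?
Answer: $3139$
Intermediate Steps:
$\left(\left(657 - 908\right) + 1804\right) + 1586 = \left(-251 + 1804\right) + 1586 = 1553 + 1586 = 3139$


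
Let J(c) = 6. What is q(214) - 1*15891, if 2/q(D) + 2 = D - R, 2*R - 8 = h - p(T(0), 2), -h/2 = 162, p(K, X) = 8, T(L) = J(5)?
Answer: -2971616/187 ≈ -15891.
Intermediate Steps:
T(L) = 6
h = -324 (h = -2*162 = -324)
R = -162 (R = 4 + (-324 - 1*8)/2 = 4 + (-324 - 8)/2 = 4 + (½)*(-332) = 4 - 166 = -162)
q(D) = 2/(160 + D) (q(D) = 2/(-2 + (D - 1*(-162))) = 2/(-2 + (D + 162)) = 2/(-2 + (162 + D)) = 2/(160 + D))
q(214) - 1*15891 = 2/(160 + 214) - 1*15891 = 2/374 - 15891 = 2*(1/374) - 15891 = 1/187 - 15891 = -2971616/187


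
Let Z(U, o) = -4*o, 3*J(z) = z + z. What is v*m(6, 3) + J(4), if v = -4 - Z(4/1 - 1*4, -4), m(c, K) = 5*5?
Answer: -1492/3 ≈ -497.33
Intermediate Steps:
J(z) = 2*z/3 (J(z) = (z + z)/3 = (2*z)/3 = 2*z/3)
m(c, K) = 25
v = -20 (v = -4 - (-4)*(-4) = -4 - 1*16 = -4 - 16 = -20)
v*m(6, 3) + J(4) = -20*25 + (2/3)*4 = -500 + 8/3 = -1492/3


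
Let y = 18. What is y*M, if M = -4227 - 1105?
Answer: -95976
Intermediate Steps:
M = -5332
y*M = 18*(-5332) = -95976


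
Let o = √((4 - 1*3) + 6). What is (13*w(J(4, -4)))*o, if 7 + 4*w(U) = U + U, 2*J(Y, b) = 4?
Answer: -39*√7/4 ≈ -25.796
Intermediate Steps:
J(Y, b) = 2 (J(Y, b) = (½)*4 = 2)
w(U) = -7/4 + U/2 (w(U) = -7/4 + (U + U)/4 = -7/4 + (2*U)/4 = -7/4 + U/2)
o = √7 (o = √((4 - 3) + 6) = √(1 + 6) = √7 ≈ 2.6458)
(13*w(J(4, -4)))*o = (13*(-7/4 + (½)*2))*√7 = (13*(-7/4 + 1))*√7 = (13*(-¾))*√7 = -39*√7/4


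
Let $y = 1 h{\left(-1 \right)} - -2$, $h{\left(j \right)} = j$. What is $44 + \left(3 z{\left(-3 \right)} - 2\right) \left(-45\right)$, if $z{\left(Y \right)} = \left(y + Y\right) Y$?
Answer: $-676$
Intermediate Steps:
$y = 1$ ($y = 1 \left(-1\right) - -2 = -1 + 2 = 1$)
$z{\left(Y \right)} = Y \left(1 + Y\right)$ ($z{\left(Y \right)} = \left(1 + Y\right) Y = Y \left(1 + Y\right)$)
$44 + \left(3 z{\left(-3 \right)} - 2\right) \left(-45\right) = 44 + \left(3 \left(- 3 \left(1 - 3\right)\right) - 2\right) \left(-45\right) = 44 + \left(3 \left(\left(-3\right) \left(-2\right)\right) - 2\right) \left(-45\right) = 44 + \left(3 \cdot 6 - 2\right) \left(-45\right) = 44 + \left(18 - 2\right) \left(-45\right) = 44 + 16 \left(-45\right) = 44 - 720 = -676$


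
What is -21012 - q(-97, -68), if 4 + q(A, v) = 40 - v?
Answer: -21116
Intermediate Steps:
q(A, v) = 36 - v (q(A, v) = -4 + (40 - v) = 36 - v)
-21012 - q(-97, -68) = -21012 - (36 - 1*(-68)) = -21012 - (36 + 68) = -21012 - 1*104 = -21012 - 104 = -21116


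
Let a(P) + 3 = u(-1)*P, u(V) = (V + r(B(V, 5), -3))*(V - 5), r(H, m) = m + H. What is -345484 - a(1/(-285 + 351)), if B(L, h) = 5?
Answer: -3800290/11 ≈ -3.4548e+5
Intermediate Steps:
r(H, m) = H + m
u(V) = (-5 + V)*(2 + V) (u(V) = (V + (5 - 3))*(V - 5) = (V + 2)*(-5 + V) = (2 + V)*(-5 + V) = (-5 + V)*(2 + V))
a(P) = -3 - 6*P (a(P) = -3 + (-10 + (-1)² - 3*(-1))*P = -3 + (-10 + 1 + 3)*P = -3 - 6*P)
-345484 - a(1/(-285 + 351)) = -345484 - (-3 - 6/(-285 + 351)) = -345484 - (-3 - 6/66) = -345484 - (-3 - 6*1/66) = -345484 - (-3 - 1/11) = -345484 - 1*(-34/11) = -345484 + 34/11 = -3800290/11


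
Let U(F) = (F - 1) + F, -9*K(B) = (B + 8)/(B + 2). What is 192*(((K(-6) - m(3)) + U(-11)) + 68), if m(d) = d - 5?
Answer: 27104/3 ≈ 9034.7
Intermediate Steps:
m(d) = -5 + d
K(B) = -(8 + B)/(9*(2 + B)) (K(B) = -(B + 8)/(9*(B + 2)) = -(8 + B)/(9*(2 + B)))
U(F) = -1 + 2*F (U(F) = (-1 + F) + F = -1 + 2*F)
192*(((K(-6) - m(3)) + U(-11)) + 68) = 192*((((-8 - 1*(-6))/(9*(2 - 6)) - (-5 + 3)) + (-1 + 2*(-11))) + 68) = 192*((((⅑)*(-8 + 6)/(-4) - 1*(-2)) + (-1 - 22)) + 68) = 192*((((⅑)*(-¼)*(-2) + 2) - 23) + 68) = 192*(((1/18 + 2) - 23) + 68) = 192*((37/18 - 23) + 68) = 192*(-377/18 + 68) = 192*(847/18) = 27104/3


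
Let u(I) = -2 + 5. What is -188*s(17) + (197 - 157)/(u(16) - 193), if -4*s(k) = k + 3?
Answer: 17856/19 ≈ 939.79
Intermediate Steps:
u(I) = 3
s(k) = -¾ - k/4 (s(k) = -(k + 3)/4 = -(3 + k)/4 = -¾ - k/4)
-188*s(17) + (197 - 157)/(u(16) - 193) = -188*(-¾ - ¼*17) + (197 - 157)/(3 - 193) = -188*(-¾ - 17/4) + 40/(-190) = -188*(-5) + 40*(-1/190) = 940 - 4/19 = 17856/19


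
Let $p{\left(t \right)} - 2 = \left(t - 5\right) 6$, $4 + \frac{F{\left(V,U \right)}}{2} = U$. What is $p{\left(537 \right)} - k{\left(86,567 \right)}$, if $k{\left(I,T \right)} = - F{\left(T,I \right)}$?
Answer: $3358$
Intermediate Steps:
$F{\left(V,U \right)} = -8 + 2 U$
$p{\left(t \right)} = -28 + 6 t$ ($p{\left(t \right)} = 2 + \left(t - 5\right) 6 = 2 + \left(-5 + t\right) 6 = 2 + \left(-30 + 6 t\right) = -28 + 6 t$)
$k{\left(I,T \right)} = 8 - 2 I$ ($k{\left(I,T \right)} = - (-8 + 2 I) = 8 - 2 I$)
$p{\left(537 \right)} - k{\left(86,567 \right)} = \left(-28 + 6 \cdot 537\right) - \left(8 - 172\right) = \left(-28 + 3222\right) - \left(8 - 172\right) = 3194 - -164 = 3194 + 164 = 3358$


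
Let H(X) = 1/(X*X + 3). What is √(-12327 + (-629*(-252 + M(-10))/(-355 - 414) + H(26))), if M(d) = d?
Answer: 5*I*√136771239808798/522151 ≈ 111.99*I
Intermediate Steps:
H(X) = 1/(3 + X²) (H(X) = 1/(X² + 3) = 1/(3 + X²))
√(-12327 + (-629*(-252 + M(-10))/(-355 - 414) + H(26))) = √(-12327 + (-629*(-252 - 10)/(-355 - 414) + 1/(3 + 26²))) = √(-12327 + (-(-164798)/(-769) + 1/(3 + 676))) = √(-12327 + (-(-164798)*(-1)/769 + 1/679)) = √(-12327 + (-629*262/769 + 1/679)) = √(-12327 + (-164798/769 + 1/679)) = √(-12327 - 111897073/522151) = √(-6548452450/522151) = 5*I*√136771239808798/522151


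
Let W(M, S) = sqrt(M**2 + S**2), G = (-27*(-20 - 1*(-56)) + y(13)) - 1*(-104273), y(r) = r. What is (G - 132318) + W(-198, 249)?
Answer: -29004 + 3*sqrt(11245) ≈ -28686.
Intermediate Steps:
G = 103314 (G = (-27*(-20 - 1*(-56)) + 13) - 1*(-104273) = (-27*(-20 + 56) + 13) + 104273 = (-27*36 + 13) + 104273 = (-972 + 13) + 104273 = -959 + 104273 = 103314)
(G - 132318) + W(-198, 249) = (103314 - 132318) + sqrt((-198)**2 + 249**2) = -29004 + sqrt(39204 + 62001) = -29004 + sqrt(101205) = -29004 + 3*sqrt(11245)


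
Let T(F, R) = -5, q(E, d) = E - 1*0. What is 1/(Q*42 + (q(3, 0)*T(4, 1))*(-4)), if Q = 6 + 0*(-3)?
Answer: 1/312 ≈ 0.0032051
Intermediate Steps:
q(E, d) = E (q(E, d) = E + 0 = E)
Q = 6 (Q = 6 + 0 = 6)
1/(Q*42 + (q(3, 0)*T(4, 1))*(-4)) = 1/(6*42 + (3*(-5))*(-4)) = 1/(252 - 15*(-4)) = 1/(252 + 60) = 1/312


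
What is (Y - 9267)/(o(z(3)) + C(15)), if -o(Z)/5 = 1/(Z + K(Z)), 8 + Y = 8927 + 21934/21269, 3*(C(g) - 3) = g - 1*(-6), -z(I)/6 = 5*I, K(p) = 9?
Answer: -597753918/17334235 ≈ -34.484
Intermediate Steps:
z(I) = -30*I
C(g) = 5 + g/3 (C(g) = 3 + (g - 1*(-6))/3 = 3 + (g + 6)/3 = 3 + (6 + g)/3 = 3 + (2 + g/3) = 5 + g/3)
Y = 189720145/21269 (Y = -8 + (8927 + 21934/21269) = -8 + 189890297/21269 = 189720145/21269 ≈ 8920.0)
o(Z) = -5/(9 + Z) (o(Z) = -5/(Z + 9) = -5/(9 + Z))
(Y - 9267)/(o(z(3)) + C(15)) = (189720145/21269 - 9267)/(-5/(9 - 30*3) + (5 + (⅓)*15)) = -7379678/(21269*(-5/(9 - 90) + (5 + 5))) = -7379678/(21269*(-5/(-81) + 10)) = -7379678/(21269*(-5*(-1/81) + 10)) = -7379678/(21269*(5/81 + 10)) = -7379678/(21269*815/81) = -7379678/21269*81/815 = -597753918/17334235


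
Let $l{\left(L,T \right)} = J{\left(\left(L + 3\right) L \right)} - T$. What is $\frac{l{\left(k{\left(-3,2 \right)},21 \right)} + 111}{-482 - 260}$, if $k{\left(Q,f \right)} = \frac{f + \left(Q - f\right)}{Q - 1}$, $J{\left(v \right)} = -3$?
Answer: $- \frac{87}{742} \approx -0.11725$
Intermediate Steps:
$k{\left(Q,f \right)} = \frac{Q}{-1 + Q}$
$l{\left(L,T \right)} = -3 - T$
$\frac{l{\left(k{\left(-3,2 \right)},21 \right)} + 111}{-482 - 260} = \frac{\left(-3 - 21\right) + 111}{-482 - 260} = \frac{\left(-3 - 21\right) + 111}{-742} = \left(-24 + 111\right) \left(- \frac{1}{742}\right) = 87 \left(- \frac{1}{742}\right) = - \frac{87}{742}$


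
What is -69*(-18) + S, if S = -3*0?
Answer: 1242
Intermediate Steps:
S = 0
-69*(-18) + S = -69*(-18) + 0 = 1242 + 0 = 1242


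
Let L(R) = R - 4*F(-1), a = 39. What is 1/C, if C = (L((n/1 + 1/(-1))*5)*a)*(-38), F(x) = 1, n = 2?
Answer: -1/1482 ≈ -0.00067476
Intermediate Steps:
L(R) = -4 + R (L(R) = R - 4*1 = R - 4 = -4 + R)
C = -1482 (C = ((-4 + (2/1 + 1/(-1))*5)*39)*(-38) = ((-4 + (2*1 + 1*(-1))*5)*39)*(-38) = ((-4 + (2 - 1)*5)*39)*(-38) = ((-4 + 1*5)*39)*(-38) = ((-4 + 5)*39)*(-38) = (1*39)*(-38) = 39*(-38) = -1482)
1/C = 1/(-1482) = -1/1482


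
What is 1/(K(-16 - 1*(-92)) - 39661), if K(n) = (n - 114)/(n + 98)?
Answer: -87/3450526 ≈ -2.5214e-5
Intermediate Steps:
K(n) = (-114 + n)/(98 + n)
1/(K(-16 - 1*(-92)) - 39661) = 1/((-114 + (-16 - 1*(-92)))/(98 + (-16 - 1*(-92))) - 39661) = 1/((-114 + (-16 + 92))/(98 + (-16 + 92)) - 39661) = 1/((-114 + 76)/(98 + 76) - 39661) = 1/(-38/174 - 39661) = 1/((1/174)*(-38) - 39661) = 1/(-19/87 - 39661) = 1/(-3450526/87) = -87/3450526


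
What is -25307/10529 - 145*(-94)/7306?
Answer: -20691336/38462437 ≈ -0.53796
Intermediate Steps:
-25307/10529 - 145*(-94)/7306 = -25307*1/10529 + 13630*(1/7306) = -25307/10529 + 6815/3653 = -20691336/38462437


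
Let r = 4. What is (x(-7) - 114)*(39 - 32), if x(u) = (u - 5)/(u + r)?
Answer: -770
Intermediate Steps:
x(u) = (-5 + u)/(4 + u) (x(u) = (u - 5)/(u + 4) = (-5 + u)/(4 + u))
(x(-7) - 114)*(39 - 32) = ((-5 - 7)/(4 - 7) - 114)*(39 - 32) = (-12/(-3) - 114)*7 = (-1/3*(-12) - 114)*7 = (4 - 114)*7 = -110*7 = -770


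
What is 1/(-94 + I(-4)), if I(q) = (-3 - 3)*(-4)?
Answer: -1/70 ≈ -0.014286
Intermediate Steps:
I(q) = 24 (I(q) = -6*(-4) = 24)
1/(-94 + I(-4)) = 1/(-94 + 24) = 1/(-70) = -1/70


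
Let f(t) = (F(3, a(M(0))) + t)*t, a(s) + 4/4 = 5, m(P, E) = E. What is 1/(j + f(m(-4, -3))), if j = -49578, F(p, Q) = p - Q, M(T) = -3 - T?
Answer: -1/49566 ≈ -2.0175e-5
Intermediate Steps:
a(s) = 4 (a(s) = -1 + 5 = 4)
f(t) = t*(-1 + t) (f(t) = ((3 - 1*4) + t)*t = ((3 - 4) + t)*t = (-1 + t)*t = t*(-1 + t))
1/(j + f(m(-4, -3))) = 1/(-49578 - 3*(-1 - 3)) = 1/(-49578 - 3*(-4)) = 1/(-49578 + 12) = 1/(-49566) = -1/49566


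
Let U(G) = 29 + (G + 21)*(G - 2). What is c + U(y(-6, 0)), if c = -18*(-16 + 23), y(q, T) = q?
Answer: -217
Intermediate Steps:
c = -126 (c = -18*7 = -126)
U(G) = 29 + (-2 + G)*(21 + G) (U(G) = 29 + (21 + G)*(-2 + G) = 29 + (-2 + G)*(21 + G))
c + U(y(-6, 0)) = -126 + (-13 + (-6)² + 19*(-6)) = -126 + (-13 + 36 - 114) = -126 - 91 = -217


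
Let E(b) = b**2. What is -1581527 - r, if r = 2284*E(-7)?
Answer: -1693443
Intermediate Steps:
r = 111916 (r = 2284*(-7)**2 = 2284*49 = 111916)
-1581527 - r = -1581527 - 1*111916 = -1581527 - 111916 = -1693443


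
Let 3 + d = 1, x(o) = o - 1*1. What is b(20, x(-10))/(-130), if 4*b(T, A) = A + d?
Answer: 1/40 ≈ 0.025000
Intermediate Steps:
x(o) = -1 + o (x(o) = o - 1 = -1 + o)
d = -2 (d = -3 + 1 = -2)
b(T, A) = -½ + A/4 (b(T, A) = (A - 2)/4 = (-2 + A)/4 = -½ + A/4)
b(20, x(-10))/(-130) = (-½ + (-1 - 10)/4)/(-130) = (-½ + (¼)*(-11))*(-1/130) = (-½ - 11/4)*(-1/130) = -13/4*(-1/130) = 1/40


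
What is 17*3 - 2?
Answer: 49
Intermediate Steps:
17*3 - 2 = 51 - 2 = 49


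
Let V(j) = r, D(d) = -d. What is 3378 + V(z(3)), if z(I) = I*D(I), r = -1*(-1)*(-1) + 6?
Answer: 3383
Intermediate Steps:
r = 5 (r = 1*(-1) + 6 = -1 + 6 = 5)
z(I) = -I² (z(I) = I*(-I) = -I²)
V(j) = 5
3378 + V(z(3)) = 3378 + 5 = 3383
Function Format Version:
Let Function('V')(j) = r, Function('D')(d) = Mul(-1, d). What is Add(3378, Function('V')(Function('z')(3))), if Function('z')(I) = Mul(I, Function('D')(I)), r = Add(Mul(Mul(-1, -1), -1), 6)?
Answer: 3383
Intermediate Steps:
r = 5 (r = Add(Mul(1, -1), 6) = Add(-1, 6) = 5)
Function('z')(I) = Mul(-1, Pow(I, 2)) (Function('z')(I) = Mul(I, Mul(-1, I)) = Mul(-1, Pow(I, 2)))
Function('V')(j) = 5
Add(3378, Function('V')(Function('z')(3))) = Add(3378, 5) = 3383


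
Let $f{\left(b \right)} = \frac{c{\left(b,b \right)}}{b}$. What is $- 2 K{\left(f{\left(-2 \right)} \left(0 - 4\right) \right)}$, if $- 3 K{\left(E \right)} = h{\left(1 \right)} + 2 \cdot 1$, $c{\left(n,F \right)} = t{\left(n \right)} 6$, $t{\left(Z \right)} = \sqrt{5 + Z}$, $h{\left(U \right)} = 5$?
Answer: $\frac{14}{3} \approx 4.6667$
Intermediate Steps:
$c{\left(n,F \right)} = 6 \sqrt{5 + n}$ ($c{\left(n,F \right)} = \sqrt{5 + n} 6 = 6 \sqrt{5 + n}$)
$f{\left(b \right)} = \frac{6 \sqrt{5 + b}}{b}$
$K{\left(E \right)} = - \frac{7}{3}$ ($K{\left(E \right)} = - \frac{5 + 2 \cdot 1}{3} = - \frac{5 + 2}{3} = \left(- \frac{1}{3}\right) 7 = - \frac{7}{3}$)
$- 2 K{\left(f{\left(-2 \right)} \left(0 - 4\right) \right)} = \left(-2\right) \left(- \frac{7}{3}\right) = \frac{14}{3}$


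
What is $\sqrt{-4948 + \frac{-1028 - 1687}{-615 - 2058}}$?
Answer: $\frac{i \sqrt{48485393}}{99} \approx 70.335 i$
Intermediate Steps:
$\sqrt{-4948 + \frac{-1028 - 1687}{-615 - 2058}} = \sqrt{-4948 - \frac{2715}{-2673}} = \sqrt{-4948 - - \frac{905}{891}} = \sqrt{-4948 + \frac{905}{891}} = \sqrt{- \frac{4407763}{891}} = \frac{i \sqrt{48485393}}{99}$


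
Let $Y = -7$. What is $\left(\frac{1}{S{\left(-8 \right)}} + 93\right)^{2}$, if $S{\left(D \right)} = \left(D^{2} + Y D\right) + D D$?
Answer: $\frac{292854769}{33856} \approx 8650.0$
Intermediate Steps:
$S{\left(D \right)} = - 7 D + 2 D^{2}$ ($S{\left(D \right)} = \left(D^{2} - 7 D\right) + D D = \left(D^{2} - 7 D\right) + D^{2} = - 7 D + 2 D^{2}$)
$\left(\frac{1}{S{\left(-8 \right)}} + 93\right)^{2} = \left(\frac{1}{\left(-8\right) \left(-7 + 2 \left(-8\right)\right)} + 93\right)^{2} = \left(\frac{1}{\left(-8\right) \left(-7 - 16\right)} + 93\right)^{2} = \left(\frac{1}{\left(-8\right) \left(-23\right)} + 93\right)^{2} = \left(\frac{1}{184} + 93\right)^{2} = \left(\frac{17113}{184}\right)^{2} = \frac{292854769}{33856}$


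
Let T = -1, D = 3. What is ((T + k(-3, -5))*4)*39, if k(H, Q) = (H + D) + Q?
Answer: -936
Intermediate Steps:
k(H, Q) = 3 + H + Q (k(H, Q) = (H + 3) + Q = (3 + H) + Q = 3 + H + Q)
((T + k(-3, -5))*4)*39 = ((-1 + (3 - 3 - 5))*4)*39 = ((-1 - 5)*4)*39 = -6*4*39 = -24*39 = -936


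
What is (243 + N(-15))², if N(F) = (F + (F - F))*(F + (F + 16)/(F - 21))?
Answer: 31595641/144 ≈ 2.1941e+5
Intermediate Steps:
N(F) = F*(F + (16 + F)/(-21 + F)) (N(F) = (F + 0)*(F + (16 + F)/(-21 + F)) = F*(F + (16 + F)/(-21 + F)))
(243 + N(-15))² = (243 - 15*(16 + (-15)² - 20*(-15))/(-21 - 15))² = (243 - 15*(16 + 225 + 300)/(-36))² = (243 - 15*(-1/36)*541)² = (243 + 2705/12)² = (5621/12)² = 31595641/144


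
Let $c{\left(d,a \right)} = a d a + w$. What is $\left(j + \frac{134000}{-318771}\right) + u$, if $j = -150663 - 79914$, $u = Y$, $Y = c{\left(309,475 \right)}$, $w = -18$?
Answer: $\frac{22150609291630}{318771} \approx 6.9487 \cdot 10^{7}$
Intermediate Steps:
$c{\left(d,a \right)} = -18 + d a^{2}$ ($c{\left(d,a \right)} = a d a - 18 = d a^{2} - 18 = -18 + d a^{2}$)
$Y = 69718107$ ($Y = -18 + 309 \cdot 475^{2} = -18 + 309 \cdot 225625 = -18 + 69718125 = 69718107$)
$u = 69718107$
$j = -230577$
$\left(j + \frac{134000}{-318771}\right) + u = \left(-230577 + \frac{134000}{-318771}\right) + 69718107 = \left(-230577 + 134000 \left(- \frac{1}{318771}\right)\right) + 69718107 = \left(-230577 - \frac{134000}{318771}\right) + 69718107 = - \frac{73501394867}{318771} + 69718107 = \frac{22150609291630}{318771}$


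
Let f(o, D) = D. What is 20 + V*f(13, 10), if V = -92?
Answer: -900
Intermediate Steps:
20 + V*f(13, 10) = 20 - 92*10 = 20 - 920 = -900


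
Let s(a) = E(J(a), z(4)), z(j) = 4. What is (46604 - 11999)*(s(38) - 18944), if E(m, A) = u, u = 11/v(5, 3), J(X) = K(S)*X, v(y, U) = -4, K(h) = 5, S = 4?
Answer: -2622609135/4 ≈ -6.5565e+8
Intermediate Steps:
J(X) = 5*X
u = -11/4 (u = 11/(-4) = 11*(-¼) = -11/4 ≈ -2.7500)
E(m, A) = -11/4
s(a) = -11/4
(46604 - 11999)*(s(38) - 18944) = (46604 - 11999)*(-11/4 - 18944) = 34605*(-75787/4) = -2622609135/4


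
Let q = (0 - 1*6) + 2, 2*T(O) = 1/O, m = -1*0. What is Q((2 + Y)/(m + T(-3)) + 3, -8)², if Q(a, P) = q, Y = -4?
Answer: 16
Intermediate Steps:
m = 0
T(O) = 1/(2*O)
q = -4 (q = (0 - 6) + 2 = -6 + 2 = -4)
Q(a, P) = -4
Q((2 + Y)/(m + T(-3)) + 3, -8)² = (-4)² = 16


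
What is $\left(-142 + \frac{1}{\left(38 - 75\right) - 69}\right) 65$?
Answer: $- \frac{978445}{106} \approx -9230.6$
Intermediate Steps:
$\left(-142 + \frac{1}{\left(38 - 75\right) - 69}\right) 65 = \left(-142 + \frac{1}{-37 - 69}\right) 65 = \left(-142 + \frac{1}{-106}\right) 65 = \left(-142 - \frac{1}{106}\right) 65 = \left(- \frac{15053}{106}\right) 65 = - \frac{978445}{106}$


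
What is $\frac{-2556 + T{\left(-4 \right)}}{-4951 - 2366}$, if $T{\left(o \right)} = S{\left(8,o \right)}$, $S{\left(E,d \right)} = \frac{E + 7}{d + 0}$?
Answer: $\frac{3413}{9756} \approx 0.34984$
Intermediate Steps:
$S{\left(E,d \right)} = \frac{7 + E}{d}$
$T{\left(o \right)} = \frac{15}{o}$ ($T{\left(o \right)} = \frac{7 + 8}{o} = \frac{1}{o} 15 = \frac{15}{o}$)
$\frac{-2556 + T{\left(-4 \right)}}{-4951 - 2366} = \frac{-2556 + \frac{15}{-4}}{-4951 - 2366} = \frac{-2556 + 15 \left(- \frac{1}{4}\right)}{-7317} = \left(-2556 - \frac{15}{4}\right) \left(- \frac{1}{7317}\right) = \left(- \frac{10239}{4}\right) \left(- \frac{1}{7317}\right) = \frac{3413}{9756}$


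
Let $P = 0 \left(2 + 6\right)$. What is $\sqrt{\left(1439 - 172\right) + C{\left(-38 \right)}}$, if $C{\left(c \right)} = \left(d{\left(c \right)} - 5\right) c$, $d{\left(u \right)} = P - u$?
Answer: $\sqrt{13} \approx 3.6056$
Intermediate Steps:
$P = 0$ ($P = 0 \cdot 8 = 0$)
$d{\left(u \right)} = - u$ ($d{\left(u \right)} = 0 - u = - u$)
$C{\left(c \right)} = c \left(-5 - c\right)$ ($C{\left(c \right)} = \left(- c - 5\right) c = \left(-5 - c\right) c = c \left(-5 - c\right)$)
$\sqrt{\left(1439 - 172\right) + C{\left(-38 \right)}} = \sqrt{\left(1439 - 172\right) - 38 \left(-5 - -38\right)} = \sqrt{1267 - 38 \left(-5 + 38\right)} = \sqrt{1267 - 1254} = \sqrt{13}$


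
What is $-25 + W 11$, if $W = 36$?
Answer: $371$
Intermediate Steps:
$-25 + W 11 = -25 + 36 \cdot 11 = -25 + 396 = 371$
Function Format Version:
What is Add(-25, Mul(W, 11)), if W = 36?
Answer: 371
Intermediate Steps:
Add(-25, Mul(W, 11)) = Add(-25, Mul(36, 11)) = Add(-25, 396) = 371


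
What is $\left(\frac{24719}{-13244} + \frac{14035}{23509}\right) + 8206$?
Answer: $\frac{2554569086945}{311353196} \approx 8204.7$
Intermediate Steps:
$\left(\frac{24719}{-13244} + \frac{14035}{23509}\right) + 8206 = \left(24719 \left(- \frac{1}{13244}\right) + 14035 \cdot \frac{1}{23509}\right) + 8206 = \left(- \frac{24719}{13244} + \frac{14035}{23509}\right) + 8206 = - \frac{395239431}{311353196} + 8206 = \frac{2554569086945}{311353196}$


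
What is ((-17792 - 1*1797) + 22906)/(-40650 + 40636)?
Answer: -3317/14 ≈ -236.93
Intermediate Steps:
((-17792 - 1*1797) + 22906)/(-40650 + 40636) = ((-17792 - 1797) + 22906)/(-14) = (-19589 + 22906)*(-1/14) = 3317*(-1/14) = -3317/14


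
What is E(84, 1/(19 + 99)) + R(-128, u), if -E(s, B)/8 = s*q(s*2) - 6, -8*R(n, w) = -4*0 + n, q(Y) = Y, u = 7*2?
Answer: -112832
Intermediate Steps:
u = 14
R(n, w) = -n/8 (R(n, w) = -(-4*0 + n)/8 = -(0 + n)/8 = -n/8)
E(s, B) = 48 - 16*s**2 (E(s, B) = -8*(s*(s*2) - 6) = -8*(s*(2*s) - 6) = -8*(2*s**2 - 6) = -8*(-6 + 2*s**2) = 48 - 16*s**2)
E(84, 1/(19 + 99)) + R(-128, u) = (48 - 16*84**2) - 1/8*(-128) = (48 - 16*7056) + 16 = (48 - 112896) + 16 = -112848 + 16 = -112832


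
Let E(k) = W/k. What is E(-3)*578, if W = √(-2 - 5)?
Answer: -578*I*√7/3 ≈ -509.75*I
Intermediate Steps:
W = I*√7 (W = √(-7) = I*√7 ≈ 2.6458*I)
E(k) = I*√7/k (E(k) = (I*√7)/k = I*√7/k)
E(-3)*578 = (I*√7/(-3))*578 = (I*√7*(-⅓))*578 = -I*√7/3*578 = -578*I*√7/3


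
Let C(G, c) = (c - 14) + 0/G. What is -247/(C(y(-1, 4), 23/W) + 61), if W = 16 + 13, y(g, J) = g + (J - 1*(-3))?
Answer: -7163/1386 ≈ -5.1681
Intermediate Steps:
y(g, J) = 3 + J + g (y(g, J) = g + (J + 3) = g + (3 + J) = 3 + J + g)
W = 29
C(G, c) = -14 + c (C(G, c) = (-14 + c) + 0 = -14 + c)
-247/(C(y(-1, 4), 23/W) + 61) = -247/((-14 + 23/29) + 61) = -247/(-383/29 + 61) = -247/1386/29 = -247*29/1386 = -7163/1386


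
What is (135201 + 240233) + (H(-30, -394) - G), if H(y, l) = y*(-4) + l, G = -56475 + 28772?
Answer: 402863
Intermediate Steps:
G = -27703
H(y, l) = l - 4*y (H(y, l) = -4*y + l = l - 4*y)
(135201 + 240233) + (H(-30, -394) - G) = (135201 + 240233) + ((-394 - 4*(-30)) - 1*(-27703)) = 375434 + ((-394 + 120) + 27703) = 375434 + (-274 + 27703) = 375434 + 27429 = 402863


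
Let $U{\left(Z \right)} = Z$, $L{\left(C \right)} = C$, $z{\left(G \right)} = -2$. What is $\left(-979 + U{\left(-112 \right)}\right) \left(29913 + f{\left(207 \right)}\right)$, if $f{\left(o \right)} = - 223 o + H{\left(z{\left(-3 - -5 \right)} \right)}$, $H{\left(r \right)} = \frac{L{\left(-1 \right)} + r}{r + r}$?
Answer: $\frac{70902999}{4} \approx 1.7726 \cdot 10^{7}$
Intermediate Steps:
$H{\left(r \right)} = \frac{-1 + r}{2 r}$ ($H{\left(r \right)} = \frac{-1 + r}{r + r} = \frac{-1 + r}{2 r}$)
$f{\left(o \right)} = \frac{3}{4} - 223 o$ ($f{\left(o \right)} = - 223 o + \frac{-1 - 2}{2 \left(-2\right)} = - 223 o + \frac{1}{2} \left(- \frac{1}{2}\right) \left(-3\right) = - 223 o + \frac{3}{4} = \frac{3}{4} - 223 o$)
$\left(-979 + U{\left(-112 \right)}\right) \left(29913 + f{\left(207 \right)}\right) = \left(-979 - 112\right) \left(29913 + \left(\frac{3}{4} - 46161\right)\right) = - 1091 \left(29913 + \left(\frac{3}{4} - 46161\right)\right) = - 1091 \left(29913 - \frac{184641}{4}\right) = \left(-1091\right) \left(- \frac{64989}{4}\right) = \frac{70902999}{4}$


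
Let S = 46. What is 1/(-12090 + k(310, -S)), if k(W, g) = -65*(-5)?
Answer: -1/11765 ≈ -8.4998e-5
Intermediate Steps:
k(W, g) = 325
1/(-12090 + k(310, -S)) = 1/(-12090 + 325) = 1/(-11765) = -1/11765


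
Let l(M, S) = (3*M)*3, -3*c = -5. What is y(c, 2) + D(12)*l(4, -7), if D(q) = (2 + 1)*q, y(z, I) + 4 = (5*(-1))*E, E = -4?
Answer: 1312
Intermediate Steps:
c = 5/3 (c = -⅓*(-5) = 5/3 ≈ 1.6667)
y(z, I) = 16 (y(z, I) = -4 + (5*(-1))*(-4) = -4 - 5*(-4) = -4 + 20 = 16)
D(q) = 3*q
l(M, S) = 9*M
y(c, 2) + D(12)*l(4, -7) = 16 + (3*12)*(9*4) = 16 + 36*36 = 16 + 1296 = 1312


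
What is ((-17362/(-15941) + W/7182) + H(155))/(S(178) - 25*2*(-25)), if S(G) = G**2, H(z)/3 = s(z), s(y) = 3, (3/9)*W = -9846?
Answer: 333442/1837503129 ≈ 0.00018146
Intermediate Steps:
W = -29538 (W = 3*(-9846) = -29538)
H(z) = 9 (H(z) = 3*3 = 9)
((-17362/(-15941) + W/7182) + H(155))/(S(178) - 25*2*(-25)) = ((-17362/(-15941) - 29538/7182) + 9)/(178**2 - 25*2*(-25)) = ((-17362*(-1/15941) - 29538*1/7182) + 9)/(31684 - 50*(-25)) = ((17362/15941 - 547/133) + 9)/(31684 + 1250) = (-337399/111587 + 9)/32934 = (666884/111587)*(1/32934) = 333442/1837503129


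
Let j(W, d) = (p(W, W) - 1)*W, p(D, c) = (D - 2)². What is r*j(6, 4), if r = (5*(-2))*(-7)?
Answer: 6300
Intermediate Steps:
p(D, c) = (-2 + D)²
r = 70 (r = -10*(-7) = 70)
j(W, d) = W*(-1 + (-2 + W)²) (j(W, d) = ((-2 + W)² - 1)*W = (-1 + (-2 + W)²)*W = W*(-1 + (-2 + W)²))
r*j(6, 4) = 70*(6*(-1 + (-2 + 6)²)) = 70*(6*(-1 + 4²)) = 70*(6*(-1 + 16)) = 70*(6*15) = 70*90 = 6300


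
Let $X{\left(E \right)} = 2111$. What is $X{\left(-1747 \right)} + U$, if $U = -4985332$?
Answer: $-4983221$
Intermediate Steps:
$X{\left(-1747 \right)} + U = 2111 - 4985332 = -4983221$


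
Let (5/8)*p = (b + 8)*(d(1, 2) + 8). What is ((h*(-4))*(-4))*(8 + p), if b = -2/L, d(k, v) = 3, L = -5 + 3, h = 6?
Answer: 79872/5 ≈ 15974.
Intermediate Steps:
L = -2
b = 1 (b = -2/(-2) = -2*(-1/2) = 1)
p = 792/5 (p = 8*((1 + 8)*(3 + 8))/5 = 8*(9*11)/5 = (8/5)*99 = 792/5 ≈ 158.40)
((h*(-4))*(-4))*(8 + p) = ((6*(-4))*(-4))*(8 + 792/5) = -24*(-4)*(832/5) = 96*(832/5) = 79872/5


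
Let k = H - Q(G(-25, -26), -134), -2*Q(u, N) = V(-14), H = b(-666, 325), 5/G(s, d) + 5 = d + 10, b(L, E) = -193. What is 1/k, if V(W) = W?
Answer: -1/200 ≈ -0.0050000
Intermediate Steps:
G(s, d) = 5/(5 + d) (G(s, d) = 5/(-5 + (d + 10)) = 5/(-5 + (10 + d)) = 5/(5 + d))
H = -193
Q(u, N) = 7 (Q(u, N) = -½*(-14) = 7)
k = -200 (k = -193 - 1*7 = -193 - 7 = -200)
1/k = 1/(-200) = -1/200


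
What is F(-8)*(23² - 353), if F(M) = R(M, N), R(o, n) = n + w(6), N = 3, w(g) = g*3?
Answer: 3696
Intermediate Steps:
w(g) = 3*g
R(o, n) = 18 + n (R(o, n) = n + 3*6 = n + 18 = 18 + n)
F(M) = 21 (F(M) = 18 + 3 = 21)
F(-8)*(23² - 353) = 21*(23² - 353) = 21*(529 - 353) = 21*176 = 3696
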